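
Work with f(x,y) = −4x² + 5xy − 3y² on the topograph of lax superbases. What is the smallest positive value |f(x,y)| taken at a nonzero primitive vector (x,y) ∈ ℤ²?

translate: b→3 (≡-5 mod 8), so (4,-5,3)→(4,3,2)
flip: (4,3,2)→(2,-3,4)
translate: b→1 (≡-3 mod 4), so (2,-3,4)→(2,1,3)
reduced (well bottom): (2,1,3) with a≤c, −a<b≤a
well minimum |f| = |-2| = 2 (negative-definite)

2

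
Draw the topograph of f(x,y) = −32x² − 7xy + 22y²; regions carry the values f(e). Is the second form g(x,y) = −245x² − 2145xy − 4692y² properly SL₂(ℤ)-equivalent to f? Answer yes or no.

D₁ = 2865, D₂ = 2865
river cycle of f (length 32): (22, 51, -3), (-3, 51, 22), (22, 37, -17), (-17, 31, 28), (28, 25, -20), (-20, 15, 33), (33, 51, -2), (-2, 53, 7), (7, 45, -30), (-30, 15, 22), … (22 more)
river cycle of g (length 32): (22, 51, -3), (-3, 51, 22), (22, 37, -17), (-17, 31, 28), (28, 25, -20), (-20, 15, 33), (33, 51, -2), (-2, 53, 7), (7, 45, -30), (-30, 15, 22), … (22 more)
cycles coincide ⇒ equivalent

yes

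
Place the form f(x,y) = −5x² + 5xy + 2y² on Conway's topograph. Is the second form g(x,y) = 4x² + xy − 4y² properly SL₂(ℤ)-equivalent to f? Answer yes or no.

D₁ = 65, D₂ = 65
river cycle of f (length 6): (2, 7, -2), (-2, 5, 5), (5, 5, -2), (-2, 7, 2), (2, 5, -5), (-5, 5, 2)
river cycle of g (length 6): (-4, 7, 1), (1, 7, -4), (-4, 1, 4), (4, 7, -1), (-1, 7, 4), (4, 1, -4)
cycles differ ⇒ inequivalent

no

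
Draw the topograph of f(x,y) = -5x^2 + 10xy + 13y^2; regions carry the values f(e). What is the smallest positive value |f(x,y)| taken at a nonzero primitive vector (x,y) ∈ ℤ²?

river: ρ → (13,16,-2)
river: ρ → (-2,16,13)
river: ρ → (13,10,-5)
river: ρ → (-5,10,13)
closes: descent 0, river 4
min |a| on river = 2

2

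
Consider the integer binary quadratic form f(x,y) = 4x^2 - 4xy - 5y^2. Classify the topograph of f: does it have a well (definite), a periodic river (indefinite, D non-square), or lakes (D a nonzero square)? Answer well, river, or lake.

D = b²−4ac = (-4)² − 4·4·(-5) = 96
D > 0 non-square ⇒ indefinite ⇒ periodic river

river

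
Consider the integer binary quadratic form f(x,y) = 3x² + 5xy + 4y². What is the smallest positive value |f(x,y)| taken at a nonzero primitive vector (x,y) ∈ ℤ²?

translate: b→-1 (≡5 mod 6), so (3,5,4)→(3,-1,2)
flip: (3,-1,2)→(2,1,3)
reduced (well bottom): (2,1,3) with a≤c, −a<b≤a
well minimum = a = 2

2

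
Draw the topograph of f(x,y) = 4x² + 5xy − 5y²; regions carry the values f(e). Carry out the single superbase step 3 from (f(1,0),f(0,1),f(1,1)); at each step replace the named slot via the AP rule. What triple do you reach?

start (4,-5,4) = (f(1,0),f(0,1),f(1,1))
replace slot 3: 2·(4+(-5)) − 4 = -6 → (4,-5,-6)

4,-5,-6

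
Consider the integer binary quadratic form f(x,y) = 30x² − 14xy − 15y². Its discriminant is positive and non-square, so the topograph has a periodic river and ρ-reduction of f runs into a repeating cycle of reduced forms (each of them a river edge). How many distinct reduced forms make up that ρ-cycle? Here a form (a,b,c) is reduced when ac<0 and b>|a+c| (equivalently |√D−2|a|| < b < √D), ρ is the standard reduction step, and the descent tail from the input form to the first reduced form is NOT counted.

D = 1996, ⌊√D⌋ = 44
descent: ρ → (-15,44,1)  [lands on river]
river: ρ → (1,44,-15)
river: ρ → (-15,16,29)
river: ρ → (29,42,-2)
river: ρ → (-2,42,29)
river: ρ → (29,16,-15)
ρ-cycle length = 6 (tail of 1 descent step not counted)

6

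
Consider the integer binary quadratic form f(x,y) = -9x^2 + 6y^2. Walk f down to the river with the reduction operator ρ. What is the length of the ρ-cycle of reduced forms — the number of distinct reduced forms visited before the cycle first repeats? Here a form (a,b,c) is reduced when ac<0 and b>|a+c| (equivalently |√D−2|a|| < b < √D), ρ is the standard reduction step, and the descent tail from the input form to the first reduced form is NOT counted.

D = 216, ⌊√D⌋ = 14
descent: ρ → (6,12,-3)  [lands on river]
river: ρ → (-3,12,6)
ρ-cycle length = 2 (tail of 1 descent step not counted)

2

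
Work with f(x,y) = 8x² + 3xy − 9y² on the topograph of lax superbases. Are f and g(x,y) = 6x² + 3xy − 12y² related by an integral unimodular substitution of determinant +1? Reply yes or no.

D₁ = 297, D₂ = 297
river cycle of f (length 10): (-9, 15, 2), (2, 17, -1), (-1, 17, 2), (2, 15, -9), (-9, 3, 8), (8, 13, -4), (-4, 11, 11), (11, 11, -4), (-4, 13, 8), (8, 3, -9)
river cycle of g (length 4): (6, 15, -3), (-3, 15, 6), (6, 9, -9), (-9, 9, 6)
cycles differ ⇒ inequivalent

no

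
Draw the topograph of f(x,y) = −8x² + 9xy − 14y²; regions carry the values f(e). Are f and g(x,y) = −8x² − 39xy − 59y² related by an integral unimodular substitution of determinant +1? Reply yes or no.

D₁ = -367, D₂ = -367
f is negative-definite; reduce −f:
−f: translate: b→7 (≡-9 mod 16), so (8,-9,14)→(8,7,13)
−f: reduced (well bottom): (8,7,13) with a≤c, −a<b≤a
flip sign back: reduced form of f is (-8,-7,-13)
g is negative-definite; reduce −g:
−g: translate: b→7 (≡39 mod 16), so (8,39,59)→(8,7,13)
−g: reduced (well bottom): (8,7,13) with a≤c, −a<b≤a
flip sign back: reduced form of g is (-8,-7,-13)
reduced forms (-8, -7, -13) vs (-8, -7, -13) ⇒ equivalent

yes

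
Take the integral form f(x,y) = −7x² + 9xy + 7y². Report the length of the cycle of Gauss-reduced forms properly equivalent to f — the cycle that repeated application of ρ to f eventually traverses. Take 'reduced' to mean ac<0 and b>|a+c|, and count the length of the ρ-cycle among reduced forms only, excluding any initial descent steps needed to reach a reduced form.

D = 277, ⌊√D⌋ = 16
river: ρ → (7,5,-9)
river: ρ → (-9,13,3)
river: ρ → (3,11,-13)
river: ρ → (-13,15,1)
river: ρ → (1,15,-13)
river: ρ → (-13,11,3)
river: ρ → (3,13,-9)
river: ρ → (-9,5,7)
river: ρ → (7,9,-7)
river: ρ → (-7,5,9)
river: ρ → (9,13,-3)
river: ρ → (-3,11,13)
river: ρ → (13,15,-1)
river: ρ → (-1,15,13)
river: ρ → (13,11,-3)
river: ρ → (-3,13,9)
river: ρ → (9,5,-7)
river: ρ → (-7,9,7)
ρ-cycle length = 18 (tail of 0 descent steps not counted)

18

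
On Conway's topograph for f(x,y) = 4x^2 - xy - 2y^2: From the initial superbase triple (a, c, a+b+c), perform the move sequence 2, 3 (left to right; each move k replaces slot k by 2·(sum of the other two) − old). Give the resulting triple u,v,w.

start (4,-2,1) = (f(1,0),f(0,1),f(1,1))
replace slot 2: 2·(4+1) − (-2) = 12 → (4,12,1)
replace slot 3: 2·(4+12) − 1 = 31 → (4,12,31)

4,12,31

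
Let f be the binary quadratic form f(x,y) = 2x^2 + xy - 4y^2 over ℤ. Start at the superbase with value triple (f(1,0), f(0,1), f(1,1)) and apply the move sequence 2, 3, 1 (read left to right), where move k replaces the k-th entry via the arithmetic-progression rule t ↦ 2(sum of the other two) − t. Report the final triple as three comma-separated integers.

start (2,-4,-1) = (f(1,0),f(0,1),f(1,1))
replace slot 2: 2·(2+(-1)) − (-4) = 6 → (2,6,-1)
replace slot 3: 2·(2+6) − (-1) = 17 → (2,6,17)
replace slot 1: 2·(6+17) − 2 = 44 → (44,6,17)

44,6,17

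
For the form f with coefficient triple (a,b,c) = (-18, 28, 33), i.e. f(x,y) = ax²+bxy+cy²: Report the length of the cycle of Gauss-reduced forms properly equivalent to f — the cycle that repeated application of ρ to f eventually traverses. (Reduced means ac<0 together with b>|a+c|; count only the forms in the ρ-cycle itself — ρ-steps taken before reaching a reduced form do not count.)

D = 3160, ⌊√D⌋ = 56
river: ρ → (33,38,-13)
river: ρ → (-13,40,30)
river: ρ → (30,20,-23)
river: ρ → (-23,26,27)
river: ρ → (27,28,-22)
river: ρ → (-22,16,33)
river: ρ → (33,50,-5)
river: ρ → (-5,50,33)
river: ρ → (33,16,-22)
river: ρ → (-22,28,27)
river: ρ → (27,26,-23)
river: ρ → (-23,20,30)
river: ρ → (30,40,-13)
river: ρ → (-13,38,33)
river: ρ → (33,28,-18)
river: ρ → (-18,44,17)
river: ρ → (17,24,-38)
river: ρ → (-38,52,3)
river: ρ → (3,56,-2)
river: ρ → (-2,56,3)
river: ρ → (3,52,-38)
river: ρ → (-38,24,17)
river: ρ → (17,44,-18)
river: ρ → (-18,28,33)
ρ-cycle length = 24 (tail of 0 descent steps not counted)

24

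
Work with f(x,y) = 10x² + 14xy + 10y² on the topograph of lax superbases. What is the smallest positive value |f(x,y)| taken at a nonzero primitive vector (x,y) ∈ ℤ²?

translate: b→-6 (≡14 mod 20), so (10,14,10)→(10,-6,6)
flip: (10,-6,6)→(6,6,10)
reduced (well bottom): (6,6,10) with a≤c, −a<b≤a
well minimum = a = 6

6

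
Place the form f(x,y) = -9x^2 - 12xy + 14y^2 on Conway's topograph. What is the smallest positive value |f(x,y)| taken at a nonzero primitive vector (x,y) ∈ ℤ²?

descent: ρ → (14,12,-9)  [lands on river]
river: ρ → (-9,24,2)
river: ρ → (2,24,-9)
river: ρ → (-9,12,14)
river: ρ → (14,16,-7)
river: ρ → (-7,12,18)
river: ρ → (18,24,-1)
river: ρ → (-1,24,18)
river: ρ → (18,12,-7)
river: ρ → (-7,16,14)
closes: descent 1, river 10
min |a| on river = 1

1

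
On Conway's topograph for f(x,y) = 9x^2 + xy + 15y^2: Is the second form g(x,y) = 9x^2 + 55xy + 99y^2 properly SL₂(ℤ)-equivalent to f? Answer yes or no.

D₁ = -539, D₂ = -539
f: reduced (well bottom): (9,1,15) with a≤c, −a<b≤a
g: translate: b→1 (≡55 mod 18), so (9,55,99)→(9,1,15)
g: reduced (well bottom): (9,1,15) with a≤c, −a<b≤a
reduced forms (9, 1, 15) vs (9, 1, 15) ⇒ equivalent

yes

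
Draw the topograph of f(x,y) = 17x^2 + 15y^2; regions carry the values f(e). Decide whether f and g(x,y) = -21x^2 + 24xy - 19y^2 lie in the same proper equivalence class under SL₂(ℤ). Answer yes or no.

D₁ = -1020, D₂ = -1020
f: flip: (17,0,15)→(15,0,17)
f: reduced (well bottom): (15,0,17) with a≤c, −a<b≤a
g is negative-definite; reduce −g:
−g: translate: b→18 (≡-24 mod 42), so (21,-24,19)→(21,18,16)
−g: flip: (21,18,16)→(16,-18,21)
−g: translate: b→14 (≡-18 mod 32), so (16,-18,21)→(16,14,19)
−g: reduced (well bottom): (16,14,19) with a≤c, −a<b≤a
flip sign back: reduced form of g is (-16,-14,-19)
reduced forms (15, 0, 17) vs (-16, -14, -19) ⇒ inequivalent

no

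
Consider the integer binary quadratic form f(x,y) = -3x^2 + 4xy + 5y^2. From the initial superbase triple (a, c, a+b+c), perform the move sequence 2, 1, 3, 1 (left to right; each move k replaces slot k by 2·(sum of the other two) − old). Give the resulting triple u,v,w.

start (-3,5,6) = (f(1,0),f(0,1),f(1,1))
replace slot 2: 2·((-3)+6) − 5 = 1 → (-3,1,6)
replace slot 1: 2·(1+6) − (-3) = 17 → (17,1,6)
replace slot 3: 2·(17+1) − 6 = 30 → (17,1,30)
replace slot 1: 2·(1+30) − 17 = 45 → (45,1,30)

45,1,30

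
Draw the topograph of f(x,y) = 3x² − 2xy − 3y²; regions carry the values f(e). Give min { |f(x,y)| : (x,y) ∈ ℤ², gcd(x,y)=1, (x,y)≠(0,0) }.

descent: ρ → (-3,2,3)  [lands on river]
river: ρ → (3,4,-2)
river: ρ → (-2,4,3)
river: ρ → (3,2,-3)
river: ρ → (-3,4,2)
river: ρ → (2,4,-3)
closes: descent 1, river 6
min |a| on river = 2

2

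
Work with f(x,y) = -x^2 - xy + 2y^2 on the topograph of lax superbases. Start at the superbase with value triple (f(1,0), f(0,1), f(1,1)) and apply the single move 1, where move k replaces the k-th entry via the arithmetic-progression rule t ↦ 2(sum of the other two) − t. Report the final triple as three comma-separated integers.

start (-1,2,0) = (f(1,0),f(0,1),f(1,1))
replace slot 1: 2·(2+0) − (-1) = 5 → (5,2,0)

5,2,0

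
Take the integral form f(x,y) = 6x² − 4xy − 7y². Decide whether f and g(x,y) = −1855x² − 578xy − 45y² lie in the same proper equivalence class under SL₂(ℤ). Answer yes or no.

D₁ = 184, D₂ = 184
river cycle of f (length 12): (-7, 4, 6), (6, 8, -5), (-5, 12, 2), (2, 12, -5), (-5, 8, 6), (6, 4, -7), (-7, 10, 3), (3, 8, -10), (-10, 12, 1), (1, 12, -10), … (2 more)
river cycle of g (length 12): (-7, 4, 6), (6, 8, -5), (-5, 12, 2), (2, 12, -5), (-5, 8, 6), (6, 4, -7), (-7, 10, 3), (3, 8, -10), (-10, 12, 1), (1, 12, -10), … (2 more)
cycles coincide ⇒ equivalent

yes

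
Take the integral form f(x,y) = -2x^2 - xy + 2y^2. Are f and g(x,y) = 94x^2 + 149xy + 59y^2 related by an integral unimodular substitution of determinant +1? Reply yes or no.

D₁ = 17, D₂ = 17
river cycle of f (length 6): (2, 1, -2), (-2, 3, 1), (1, 3, -2), (-2, 1, 2), (2, 3, -1), (-1, 3, 2)
river cycle of g (length 6): (-1, 3, 2), (2, 1, -2), (-2, 3, 1), (1, 3, -2), (-2, 1, 2), (2, 3, -1)
cycles coincide ⇒ equivalent

yes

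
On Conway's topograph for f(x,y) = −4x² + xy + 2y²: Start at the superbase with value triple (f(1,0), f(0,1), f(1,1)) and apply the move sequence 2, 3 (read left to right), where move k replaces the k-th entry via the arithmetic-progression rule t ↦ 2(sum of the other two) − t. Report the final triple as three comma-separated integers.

start (-4,2,-1) = (f(1,0),f(0,1),f(1,1))
replace slot 2: 2·((-4)+(-1)) − 2 = -12 → (-4,-12,-1)
replace slot 3: 2·((-4)+(-12)) − (-1) = -31 → (-4,-12,-31)

-4,-12,-31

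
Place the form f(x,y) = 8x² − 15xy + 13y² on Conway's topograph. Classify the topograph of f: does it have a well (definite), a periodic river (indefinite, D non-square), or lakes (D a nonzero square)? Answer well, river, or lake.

D = b²−4ac = (-15)² − 4·8·13 = -191
D < 0 ⇒ definite ⇒ every region one sign ⇒ single well

well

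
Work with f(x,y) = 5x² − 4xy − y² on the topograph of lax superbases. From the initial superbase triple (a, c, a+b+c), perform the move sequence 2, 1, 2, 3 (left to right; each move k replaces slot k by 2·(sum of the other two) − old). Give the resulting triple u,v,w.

start (5,-1,0) = (f(1,0),f(0,1),f(1,1))
replace slot 2: 2·(5+0) − (-1) = 11 → (5,11,0)
replace slot 1: 2·(11+0) − 5 = 17 → (17,11,0)
replace slot 2: 2·(17+0) − 11 = 23 → (17,23,0)
replace slot 3: 2·(17+23) − 0 = 80 → (17,23,80)

17,23,80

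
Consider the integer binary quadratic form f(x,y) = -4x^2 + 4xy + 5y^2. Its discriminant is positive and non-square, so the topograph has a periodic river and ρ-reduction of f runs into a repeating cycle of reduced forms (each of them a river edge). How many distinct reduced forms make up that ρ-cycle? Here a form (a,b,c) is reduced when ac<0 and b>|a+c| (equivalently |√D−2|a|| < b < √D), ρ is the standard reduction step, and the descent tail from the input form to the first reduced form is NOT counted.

D = 96, ⌊√D⌋ = 9
river: ρ → (5,6,-3)
river: ρ → (-3,6,5)
river: ρ → (5,4,-4)
river: ρ → (-4,4,5)
ρ-cycle length = 4 (tail of 0 descent steps not counted)

4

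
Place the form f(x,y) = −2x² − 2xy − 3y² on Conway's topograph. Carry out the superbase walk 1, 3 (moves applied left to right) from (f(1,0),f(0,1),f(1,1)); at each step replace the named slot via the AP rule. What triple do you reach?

start (-2,-3,-7) = (f(1,0),f(0,1),f(1,1))
replace slot 1: 2·((-3)+(-7)) − (-2) = -18 → (-18,-3,-7)
replace slot 3: 2·((-18)+(-3)) − (-7) = -35 → (-18,-3,-35)

-18,-3,-35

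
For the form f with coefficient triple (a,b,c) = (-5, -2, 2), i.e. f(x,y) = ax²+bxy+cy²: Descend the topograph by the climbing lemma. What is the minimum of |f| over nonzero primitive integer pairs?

descent: ρ → (2,6,-1)  [lands on river]
river: ρ → (-1,6,2)
closes: descent 1, river 2
min |a| on river = 1

1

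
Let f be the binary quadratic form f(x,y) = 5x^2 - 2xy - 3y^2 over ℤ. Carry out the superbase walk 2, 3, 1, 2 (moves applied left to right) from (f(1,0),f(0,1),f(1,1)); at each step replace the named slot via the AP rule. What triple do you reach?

start (5,-3,0) = (f(1,0),f(0,1),f(1,1))
replace slot 2: 2·(5+0) − (-3) = 13 → (5,13,0)
replace slot 3: 2·(5+13) − 0 = 36 → (5,13,36)
replace slot 1: 2·(13+36) − 5 = 93 → (93,13,36)
replace slot 2: 2·(93+36) − 13 = 245 → (93,245,36)

93,245,36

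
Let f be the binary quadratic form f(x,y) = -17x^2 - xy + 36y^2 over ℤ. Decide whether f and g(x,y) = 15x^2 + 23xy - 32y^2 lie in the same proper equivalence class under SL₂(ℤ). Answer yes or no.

D₁ = 2449, D₂ = 2449
river cycle of f (length 64): (-17, 33, 20), (20, 47, -3), (-3, 49, 4), (4, 47, -15), (-15, 43, 10), (10, 37, -27), (-27, 17, 20), (20, 23, -24), (-24, 25, 19), (19, 13, -30), … (54 more)
river cycle of g (length 64): (-32, 41, 6), (6, 43, -25), (-25, 7, 24), (24, 41, -8), (-8, 39, 29), (29, 19, -18), (-18, 17, 30), (30, 43, -5), (-5, 47, 12), (12, 49, -1), … (54 more)
cycles differ ⇒ inequivalent

no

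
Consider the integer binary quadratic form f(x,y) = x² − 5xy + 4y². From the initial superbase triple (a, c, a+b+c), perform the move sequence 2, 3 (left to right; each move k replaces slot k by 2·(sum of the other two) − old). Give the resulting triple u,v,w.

start (1,4,0) = (f(1,0),f(0,1),f(1,1))
replace slot 2: 2·(1+0) − 4 = -2 → (1,-2,0)
replace slot 3: 2·(1+(-2)) − 0 = -2 → (1,-2,-2)

1,-2,-2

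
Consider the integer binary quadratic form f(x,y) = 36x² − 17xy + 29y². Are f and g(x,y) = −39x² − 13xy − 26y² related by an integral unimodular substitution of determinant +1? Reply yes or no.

D₁ = -3887, D₂ = -3887
f: flip: (36,-17,29)→(29,17,36)
f: reduced (well bottom): (29,17,36) with a≤c, −a<b≤a
g is negative-definite; reduce −g:
−g: flip: (39,13,26)→(26,-13,39)
−g: reduced (well bottom): (26,-13,39) with a≤c, −a<b≤a
flip sign back: reduced form of g is (-26,13,-39)
reduced forms (29, 17, 36) vs (-26, 13, -39) ⇒ inequivalent

no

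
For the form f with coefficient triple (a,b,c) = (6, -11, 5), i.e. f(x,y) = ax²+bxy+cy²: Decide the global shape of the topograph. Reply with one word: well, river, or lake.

D = b²−4ac = (-11)² − 4·6·5 = 1
D = 1² is a perfect square ⇒ form factors over ℤ ⇒ lakes

lake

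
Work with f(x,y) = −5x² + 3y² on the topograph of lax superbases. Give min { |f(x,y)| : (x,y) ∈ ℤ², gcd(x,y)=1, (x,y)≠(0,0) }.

descent: ρ → (3,6,-2)  [lands on river]
river: ρ → (-2,6,3)
closes: descent 1, river 2
min |a| on river = 2

2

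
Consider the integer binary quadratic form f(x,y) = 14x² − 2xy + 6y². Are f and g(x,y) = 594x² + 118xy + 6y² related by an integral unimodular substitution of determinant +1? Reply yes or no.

D₁ = -332, D₂ = -332
f: flip: (14,-2,6)→(6,2,14)
f: reduced (well bottom): (6,2,14) with a≤c, −a<b≤a
g: flip: (594,118,6)→(6,-118,594)
g: translate: b→2 (≡-118 mod 12), so (6,-118,594)→(6,2,14)
g: reduced (well bottom): (6,2,14) with a≤c, −a<b≤a
reduced forms (6, 2, 14) vs (6, 2, 14) ⇒ equivalent

yes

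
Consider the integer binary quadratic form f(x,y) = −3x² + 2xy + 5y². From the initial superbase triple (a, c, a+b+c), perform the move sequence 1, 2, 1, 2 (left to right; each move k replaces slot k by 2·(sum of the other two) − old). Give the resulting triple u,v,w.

start (-3,5,4) = (f(1,0),f(0,1),f(1,1))
replace slot 1: 2·(5+4) − (-3) = 21 → (21,5,4)
replace slot 2: 2·(21+4) − 5 = 45 → (21,45,4)
replace slot 1: 2·(45+4) − 21 = 77 → (77,45,4)
replace slot 2: 2·(77+4) − 45 = 117 → (77,117,4)

77,117,4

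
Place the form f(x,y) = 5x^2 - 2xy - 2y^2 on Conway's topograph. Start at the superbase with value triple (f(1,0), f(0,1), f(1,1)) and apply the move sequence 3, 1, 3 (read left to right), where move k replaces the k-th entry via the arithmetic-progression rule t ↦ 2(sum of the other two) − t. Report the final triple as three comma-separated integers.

start (5,-2,1) = (f(1,0),f(0,1),f(1,1))
replace slot 3: 2·(5+(-2)) − 1 = 5 → (5,-2,5)
replace slot 1: 2·((-2)+5) − 5 = 1 → (1,-2,5)
replace slot 3: 2·(1+(-2)) − 5 = -7 → (1,-2,-7)

1,-2,-7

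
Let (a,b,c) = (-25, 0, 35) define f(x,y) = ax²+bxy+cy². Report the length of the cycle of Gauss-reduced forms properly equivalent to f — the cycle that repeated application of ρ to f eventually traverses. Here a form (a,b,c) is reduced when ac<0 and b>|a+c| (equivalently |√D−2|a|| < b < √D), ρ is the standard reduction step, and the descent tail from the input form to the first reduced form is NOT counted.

D = 3500, ⌊√D⌋ = 59
descent: ρ → (35,0,-25)
descent: ρ → (-25,50,10)  [lands on river]
river: ρ → (10,50,-25)
ρ-cycle length = 2 (tail of 2 descent steps not counted)

2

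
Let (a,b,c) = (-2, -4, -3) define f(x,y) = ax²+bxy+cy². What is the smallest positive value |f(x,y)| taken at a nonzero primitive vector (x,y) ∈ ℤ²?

translate: b→0 (≡4 mod 4), so (2,4,3)→(2,0,1)
flip: (2,0,1)→(1,0,2)
reduced (well bottom): (1,0,2) with a≤c, −a<b≤a
well minimum |f| = |-1| = 1 (negative-definite)

1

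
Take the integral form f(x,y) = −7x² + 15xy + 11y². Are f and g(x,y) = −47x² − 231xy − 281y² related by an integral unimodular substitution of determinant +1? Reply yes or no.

D₁ = 533, D₂ = 533
river cycle of f (length 10): (11, 7, -11), (-11, 15, 7), (7, 13, -13), (-13, 13, 7), (7, 15, -11), (-11, 7, 11), (11, 15, -7), (-7, 13, 13), (13, 13, -7), (-7, 15, 11)
river cycle of g (length 10): (-7, 15, 11), (11, 7, -11), (-11, 15, 7), (7, 13, -13), (-13, 13, 7), (7, 15, -11), (-11, 7, 11), (11, 15, -7), (-7, 13, 13), (13, 13, -7)
cycles coincide ⇒ equivalent

yes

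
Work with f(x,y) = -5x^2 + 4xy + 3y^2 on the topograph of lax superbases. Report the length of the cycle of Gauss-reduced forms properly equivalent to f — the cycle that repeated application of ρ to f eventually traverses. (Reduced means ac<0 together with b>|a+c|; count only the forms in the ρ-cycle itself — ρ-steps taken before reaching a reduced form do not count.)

D = 76, ⌊√D⌋ = 8
river: ρ → (3,8,-1)
river: ρ → (-1,8,3)
river: ρ → (3,4,-5)
river: ρ → (-5,6,2)
river: ρ → (2,6,-5)
river: ρ → (-5,4,3)
ρ-cycle length = 6 (tail of 0 descent steps not counted)

6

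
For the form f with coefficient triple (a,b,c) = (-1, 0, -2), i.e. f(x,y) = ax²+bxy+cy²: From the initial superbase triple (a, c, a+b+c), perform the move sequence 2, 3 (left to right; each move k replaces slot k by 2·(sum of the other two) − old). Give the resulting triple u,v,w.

start (-1,-2,-3) = (f(1,0),f(0,1),f(1,1))
replace slot 2: 2·((-1)+(-3)) − (-2) = -6 → (-1,-6,-3)
replace slot 3: 2·((-1)+(-6)) − (-3) = -11 → (-1,-6,-11)

-1,-6,-11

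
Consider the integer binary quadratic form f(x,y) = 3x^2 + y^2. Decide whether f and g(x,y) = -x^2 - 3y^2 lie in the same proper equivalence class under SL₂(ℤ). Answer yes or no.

D₁ = -12, D₂ = -12
f: flip: (3,0,1)→(1,0,3)
f: reduced (well bottom): (1,0,3) with a≤c, −a<b≤a
g is negative-definite; reduce −g:
−g: reduced (well bottom): (1,0,3) with a≤c, −a<b≤a
flip sign back: reduced form of g is (-1,0,-3)
reduced forms (1, 0, 3) vs (-1, 0, -3) ⇒ inequivalent

no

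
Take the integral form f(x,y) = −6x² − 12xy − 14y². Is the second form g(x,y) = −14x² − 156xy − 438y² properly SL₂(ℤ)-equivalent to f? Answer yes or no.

D₁ = -192, D₂ = -192
f is negative-definite; reduce −f:
−f: translate: b→0 (≡12 mod 12), so (6,12,14)→(6,0,8)
−f: reduced (well bottom): (6,0,8) with a≤c, −a<b≤a
flip sign back: reduced form of f is (-6,0,-8)
g is negative-definite; reduce −g:
−g: translate: b→-12 (≡156 mod 28), so (14,156,438)→(14,-12,6)
−g: flip: (14,-12,6)→(6,12,14)
−g: translate: b→0 (≡12 mod 12), so (6,12,14)→(6,0,8)
−g: reduced (well bottom): (6,0,8) with a≤c, −a<b≤a
flip sign back: reduced form of g is (-6,0,-8)
reduced forms (-6, 0, -8) vs (-6, 0, -8) ⇒ equivalent

yes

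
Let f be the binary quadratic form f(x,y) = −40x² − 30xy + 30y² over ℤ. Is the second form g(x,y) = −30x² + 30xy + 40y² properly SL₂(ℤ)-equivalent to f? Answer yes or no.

D₁ = 5700, D₂ = 5700
river cycle of f (length 6): (30, 30, -40), (-40, 50, 20), (20, 70, -10), (-10, 70, 20), (20, 50, -40), (-40, 30, 30)
river cycle of g (length 6): (40, 50, -20), (-20, 70, 10), (10, 70, -20), (-20, 50, 40), (40, 30, -30), (-30, 30, 40)
cycles differ ⇒ inequivalent

no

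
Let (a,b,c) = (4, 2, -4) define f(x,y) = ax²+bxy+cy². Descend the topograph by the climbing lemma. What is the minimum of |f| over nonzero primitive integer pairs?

river: ρ → (-4,6,2)
river: ρ → (2,6,-4)
river: ρ → (-4,2,4)
river: ρ → (4,6,-2)
river: ρ → (-2,6,4)
river: ρ → (4,2,-4)
closes: descent 0, river 6
min |a| on river = 2

2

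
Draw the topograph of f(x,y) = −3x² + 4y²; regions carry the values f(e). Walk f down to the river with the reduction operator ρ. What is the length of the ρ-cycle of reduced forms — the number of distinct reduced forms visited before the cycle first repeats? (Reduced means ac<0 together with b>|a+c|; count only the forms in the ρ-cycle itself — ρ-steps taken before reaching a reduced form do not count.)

D = 48, ⌊√D⌋ = 6
descent: ρ → (4,0,-3)
descent: ρ → (-3,6,1)  [lands on river]
river: ρ → (1,6,-3)
ρ-cycle length = 2 (tail of 2 descent steps not counted)

2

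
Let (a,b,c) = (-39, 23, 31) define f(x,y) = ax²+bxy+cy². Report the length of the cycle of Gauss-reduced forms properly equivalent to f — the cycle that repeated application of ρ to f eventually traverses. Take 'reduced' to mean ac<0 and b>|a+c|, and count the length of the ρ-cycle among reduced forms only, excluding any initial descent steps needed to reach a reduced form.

D = 5365, ⌊√D⌋ = 73
river: ρ → (31,39,-31)
river: ρ → (-31,23,39)
river: ρ → (39,55,-15)
river: ρ → (-15,65,19)
river: ρ → (19,49,-39)
river: ρ → (-39,29,29)
river: ρ → (29,29,-39)
river: ρ → (-39,49,19)
river: ρ → (19,65,-15)
river: ρ → (-15,55,39)
river: ρ → (39,23,-31)
river: ρ → (-31,39,31)
river: ρ → (31,23,-39)
river: ρ → (-39,55,15)
river: ρ → (15,65,-19)
river: ρ → (-19,49,39)
river: ρ → (39,29,-29)
river: ρ → (-29,29,39)
river: ρ → (39,49,-19)
river: ρ → (-19,65,15)
river: ρ → (15,55,-39)
river: ρ → (-39,23,31)
ρ-cycle length = 22 (tail of 0 descent steps not counted)

22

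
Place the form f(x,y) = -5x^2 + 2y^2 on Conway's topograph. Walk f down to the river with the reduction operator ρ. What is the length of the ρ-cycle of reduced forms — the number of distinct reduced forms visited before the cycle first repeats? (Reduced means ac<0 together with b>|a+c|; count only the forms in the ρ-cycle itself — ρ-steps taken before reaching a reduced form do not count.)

D = 40, ⌊√D⌋ = 6
descent: ρ → (2,4,-3)  [lands on river]
river: ρ → (-3,2,3)
river: ρ → (3,4,-2)
river: ρ → (-2,4,3)
river: ρ → (3,2,-3)
river: ρ → (-3,4,2)
ρ-cycle length = 6 (tail of 1 descent step not counted)

6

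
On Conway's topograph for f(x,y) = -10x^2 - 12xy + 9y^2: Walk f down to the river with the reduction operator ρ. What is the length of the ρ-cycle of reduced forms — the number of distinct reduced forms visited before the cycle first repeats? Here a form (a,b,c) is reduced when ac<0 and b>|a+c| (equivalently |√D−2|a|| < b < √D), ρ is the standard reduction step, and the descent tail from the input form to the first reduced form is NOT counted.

D = 504, ⌊√D⌋ = 22
descent: ρ → (9,12,-10)  [lands on river]
river: ρ → (-10,8,11)
river: ρ → (11,14,-7)
river: ρ → (-7,14,11)
river: ρ → (11,8,-10)
river: ρ → (-10,12,9)
river: ρ → (9,6,-13)
river: ρ → (-13,20,2)
river: ρ → (2,20,-13)
river: ρ → (-13,6,9)
ρ-cycle length = 10 (tail of 1 descent step not counted)

10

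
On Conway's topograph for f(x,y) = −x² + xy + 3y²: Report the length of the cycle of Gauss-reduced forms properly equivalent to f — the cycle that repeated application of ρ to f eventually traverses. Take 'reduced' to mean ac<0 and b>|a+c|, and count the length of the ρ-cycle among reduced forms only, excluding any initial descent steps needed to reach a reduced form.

D = 13, ⌊√D⌋ = 3
descent: ρ → (3,-1,-1)
descent: ρ → (-1,3,1)  [lands on river]
river: ρ → (1,3,-1)
ρ-cycle length = 2 (tail of 2 descent steps not counted)

2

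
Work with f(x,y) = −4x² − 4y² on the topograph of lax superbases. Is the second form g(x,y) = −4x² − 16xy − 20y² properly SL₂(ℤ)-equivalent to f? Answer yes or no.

D₁ = -64, D₂ = -64
f is negative-definite; reduce −f:
−f: reduced (well bottom): (4,0,4) with a≤c, −a<b≤a
flip sign back: reduced form of f is (-4,0,-4)
g is negative-definite; reduce −g:
−g: translate: b→0 (≡16 mod 8), so (4,16,20)→(4,0,4)
−g: reduced (well bottom): (4,0,4) with a≤c, −a<b≤a
flip sign back: reduced form of g is (-4,0,-4)
reduced forms (-4, 0, -4) vs (-4, 0, -4) ⇒ equivalent

yes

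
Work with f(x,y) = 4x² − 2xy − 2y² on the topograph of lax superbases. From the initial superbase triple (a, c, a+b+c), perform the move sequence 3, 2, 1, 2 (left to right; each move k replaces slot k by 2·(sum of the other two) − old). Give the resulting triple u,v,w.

start (4,-2,0) = (f(1,0),f(0,1),f(1,1))
replace slot 3: 2·(4+(-2)) − 0 = 4 → (4,-2,4)
replace slot 2: 2·(4+4) − (-2) = 18 → (4,18,4)
replace slot 1: 2·(18+4) − 4 = 40 → (40,18,4)
replace slot 2: 2·(40+4) − 18 = 70 → (40,70,4)

40,70,4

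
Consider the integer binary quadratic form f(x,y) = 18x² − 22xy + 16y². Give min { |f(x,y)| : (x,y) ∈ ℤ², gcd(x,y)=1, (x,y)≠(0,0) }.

translate: b→14 (≡-22 mod 36), so (18,-22,16)→(18,14,12)
flip: (18,14,12)→(12,-14,18)
translate: b→10 (≡-14 mod 24), so (12,-14,18)→(12,10,16)
reduced (well bottom): (12,10,16) with a≤c, −a<b≤a
well minimum = a = 12

12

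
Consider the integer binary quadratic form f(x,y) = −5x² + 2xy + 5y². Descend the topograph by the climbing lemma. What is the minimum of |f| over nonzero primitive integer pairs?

river: ρ → (5,8,-2)
river: ρ → (-2,8,5)
river: ρ → (5,2,-5)
river: ρ → (-5,8,2)
river: ρ → (2,8,-5)
river: ρ → (-5,2,5)
closes: descent 0, river 6
min |a| on river = 2

2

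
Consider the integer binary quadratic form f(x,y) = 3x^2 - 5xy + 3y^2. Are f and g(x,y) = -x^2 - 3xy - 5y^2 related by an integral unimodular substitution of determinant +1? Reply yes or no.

D₁ = -11, D₂ = -11
f: translate: b→1 (≡-5 mod 6), so (3,-5,3)→(3,1,1)
f: flip: (3,1,1)→(1,-1,3)
f: translate: b→1 (≡-1 mod 2), so (1,-1,3)→(1,1,3)
f: reduced (well bottom): (1,1,3) with a≤c, −a<b≤a
g is negative-definite; reduce −g:
−g: translate: b→1 (≡3 mod 2), so (1,3,5)→(1,1,3)
−g: reduced (well bottom): (1,1,3) with a≤c, −a<b≤a
flip sign back: reduced form of g is (-1,-1,-3)
reduced forms (1, 1, 3) vs (-1, -1, -3) ⇒ inequivalent

no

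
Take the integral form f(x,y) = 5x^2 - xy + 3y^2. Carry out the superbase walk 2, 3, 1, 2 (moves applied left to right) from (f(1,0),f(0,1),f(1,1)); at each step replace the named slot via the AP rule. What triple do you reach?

start (5,3,7) = (f(1,0),f(0,1),f(1,1))
replace slot 2: 2·(5+7) − 3 = 21 → (5,21,7)
replace slot 3: 2·(5+21) − 7 = 45 → (5,21,45)
replace slot 1: 2·(21+45) − 5 = 127 → (127,21,45)
replace slot 2: 2·(127+45) − 21 = 323 → (127,323,45)

127,323,45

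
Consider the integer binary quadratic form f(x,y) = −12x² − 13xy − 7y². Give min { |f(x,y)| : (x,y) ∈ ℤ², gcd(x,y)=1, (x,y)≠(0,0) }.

translate: b→-11 (≡13 mod 24), so (12,13,7)→(12,-11,6)
flip: (12,-11,6)→(6,11,12)
translate: b→-1 (≡11 mod 12), so (6,11,12)→(6,-1,7)
reduced (well bottom): (6,-1,7) with a≤c, −a<b≤a
well minimum |f| = |-6| = 6 (negative-definite)

6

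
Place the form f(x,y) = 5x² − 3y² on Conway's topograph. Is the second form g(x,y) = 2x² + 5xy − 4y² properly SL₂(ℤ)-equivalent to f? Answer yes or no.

D₁ = 60, D₂ = 57
discriminants differ ⇒ not SL₂(ℤ)-equivalent

no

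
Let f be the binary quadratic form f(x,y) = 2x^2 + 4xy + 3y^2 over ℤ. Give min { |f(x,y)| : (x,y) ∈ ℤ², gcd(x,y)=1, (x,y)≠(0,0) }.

translate: b→0 (≡4 mod 4), so (2,4,3)→(2,0,1)
flip: (2,0,1)→(1,0,2)
reduced (well bottom): (1,0,2) with a≤c, −a<b≤a
well minimum = a = 1

1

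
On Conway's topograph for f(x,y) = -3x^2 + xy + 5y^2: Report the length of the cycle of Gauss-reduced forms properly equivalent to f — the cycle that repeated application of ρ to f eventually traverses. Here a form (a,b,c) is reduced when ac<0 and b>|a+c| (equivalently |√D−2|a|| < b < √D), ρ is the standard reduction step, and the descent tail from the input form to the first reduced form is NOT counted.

D = 61, ⌊√D⌋ = 7
descent: ρ → (5,-1,-3)
descent: ρ → (-3,7,1)  [lands on river]
river: ρ → (1,7,-3)
river: ρ → (-3,5,3)
river: ρ → (3,7,-1)
river: ρ → (-1,7,3)
river: ρ → (3,5,-3)
ρ-cycle length = 6 (tail of 2 descent steps not counted)

6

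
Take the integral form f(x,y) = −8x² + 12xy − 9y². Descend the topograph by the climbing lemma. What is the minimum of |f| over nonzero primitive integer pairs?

translate: b→4 (≡-12 mod 16), so (8,-12,9)→(8,4,5)
flip: (8,4,5)→(5,-4,8)
reduced (well bottom): (5,-4,8) with a≤c, −a<b≤a
well minimum |f| = |-5| = 5 (negative-definite)

5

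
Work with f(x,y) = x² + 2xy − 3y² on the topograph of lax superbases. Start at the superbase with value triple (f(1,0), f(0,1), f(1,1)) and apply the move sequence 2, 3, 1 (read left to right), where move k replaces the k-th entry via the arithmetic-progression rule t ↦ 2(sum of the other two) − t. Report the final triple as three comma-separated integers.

start (1,-3,0) = (f(1,0),f(0,1),f(1,1))
replace slot 2: 2·(1+0) − (-3) = 5 → (1,5,0)
replace slot 3: 2·(1+5) − 0 = 12 → (1,5,12)
replace slot 1: 2·(5+12) − 1 = 33 → (33,5,12)

33,5,12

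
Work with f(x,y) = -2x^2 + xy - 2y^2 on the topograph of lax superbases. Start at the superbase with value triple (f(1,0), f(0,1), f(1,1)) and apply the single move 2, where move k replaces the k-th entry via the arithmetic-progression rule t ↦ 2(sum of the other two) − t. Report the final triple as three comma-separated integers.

start (-2,-2,-3) = (f(1,0),f(0,1),f(1,1))
replace slot 2: 2·((-2)+(-3)) − (-2) = -8 → (-2,-8,-3)

-2,-8,-3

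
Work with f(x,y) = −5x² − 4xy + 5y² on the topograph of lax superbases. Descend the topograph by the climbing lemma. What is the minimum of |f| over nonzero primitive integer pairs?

descent: ρ → (5,4,-5)  [lands on river]
river: ρ → (-5,6,4)
river: ρ → (4,10,-1)
river: ρ → (-1,10,4)
river: ρ → (4,6,-5)
river: ρ → (-5,4,5)
river: ρ → (5,6,-4)
river: ρ → (-4,10,1)
river: ρ → (1,10,-4)
river: ρ → (-4,6,5)
closes: descent 1, river 10
min |a| on river = 1

1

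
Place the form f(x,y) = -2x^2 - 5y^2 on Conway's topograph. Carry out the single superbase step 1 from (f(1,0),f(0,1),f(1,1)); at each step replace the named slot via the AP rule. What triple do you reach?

start (-2,-5,-7) = (f(1,0),f(0,1),f(1,1))
replace slot 1: 2·((-5)+(-7)) − (-2) = -22 → (-22,-5,-7)

-22,-5,-7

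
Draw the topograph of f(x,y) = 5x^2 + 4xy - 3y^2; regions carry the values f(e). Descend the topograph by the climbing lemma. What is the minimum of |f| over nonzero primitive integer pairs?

river: ρ → (-3,8,1)
river: ρ → (1,8,-3)
river: ρ → (-3,4,5)
river: ρ → (5,6,-2)
river: ρ → (-2,6,5)
river: ρ → (5,4,-3)
closes: descent 0, river 6
min |a| on river = 1

1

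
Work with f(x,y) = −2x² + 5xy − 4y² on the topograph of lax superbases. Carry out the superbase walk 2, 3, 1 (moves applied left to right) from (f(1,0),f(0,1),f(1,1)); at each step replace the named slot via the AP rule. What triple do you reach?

start (-2,-4,-1) = (f(1,0),f(0,1),f(1,1))
replace slot 2: 2·((-2)+(-1)) − (-4) = -2 → (-2,-2,-1)
replace slot 3: 2·((-2)+(-2)) − (-1) = -7 → (-2,-2,-7)
replace slot 1: 2·((-2)+(-7)) − (-2) = -16 → (-16,-2,-7)

-16,-2,-7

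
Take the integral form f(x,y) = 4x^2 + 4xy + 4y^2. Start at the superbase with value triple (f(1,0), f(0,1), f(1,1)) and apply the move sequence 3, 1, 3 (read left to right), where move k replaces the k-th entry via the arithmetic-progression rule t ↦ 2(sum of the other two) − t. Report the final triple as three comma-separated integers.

start (4,4,12) = (f(1,0),f(0,1),f(1,1))
replace slot 3: 2·(4+4) − 12 = 4 → (4,4,4)
replace slot 1: 2·(4+4) − 4 = 12 → (12,4,4)
replace slot 3: 2·(12+4) − 4 = 28 → (12,4,28)

12,4,28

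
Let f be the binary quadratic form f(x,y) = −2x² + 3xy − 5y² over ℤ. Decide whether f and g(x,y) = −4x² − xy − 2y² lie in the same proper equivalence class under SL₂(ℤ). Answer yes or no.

D₁ = -31, D₂ = -31
f is negative-definite; reduce −f:
−f: translate: b→1 (≡-3 mod 4), so (2,-3,5)→(2,1,4)
−f: reduced (well bottom): (2,1,4) with a≤c, −a<b≤a
flip sign back: reduced form of f is (-2,-1,-4)
g is negative-definite; reduce −g:
−g: flip: (4,1,2)→(2,-1,4)
−g: reduced (well bottom): (2,-1,4) with a≤c, −a<b≤a
flip sign back: reduced form of g is (-2,1,-4)
reduced forms (-2, -1, -4) vs (-2, 1, -4) ⇒ inequivalent

no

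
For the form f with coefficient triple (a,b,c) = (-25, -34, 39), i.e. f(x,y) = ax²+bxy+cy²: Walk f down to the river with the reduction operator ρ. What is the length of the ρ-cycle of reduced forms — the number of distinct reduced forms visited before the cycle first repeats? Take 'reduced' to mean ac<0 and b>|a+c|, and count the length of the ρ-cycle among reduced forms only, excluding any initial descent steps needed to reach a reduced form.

D = 5056, ⌊√D⌋ = 71
descent: ρ → (39,34,-25)  [lands on river]
river: ρ → (-25,66,7)
river: ρ → (7,60,-52)
river: ρ → (-52,44,15)
river: ρ → (15,46,-49)
river: ρ → (-49,52,12)
river: ρ → (12,68,-9)
river: ρ → (-9,58,47)
river: ρ → (47,36,-20)
river: ρ → (-20,44,39)
ρ-cycle length = 10 (tail of 1 descent step not counted)

10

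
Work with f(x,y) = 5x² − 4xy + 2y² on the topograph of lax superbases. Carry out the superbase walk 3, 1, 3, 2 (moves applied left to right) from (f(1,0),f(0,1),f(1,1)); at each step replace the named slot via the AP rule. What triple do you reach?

start (5,2,3) = (f(1,0),f(0,1),f(1,1))
replace slot 3: 2·(5+2) − 3 = 11 → (5,2,11)
replace slot 1: 2·(2+11) − 5 = 21 → (21,2,11)
replace slot 3: 2·(21+2) − 11 = 35 → (21,2,35)
replace slot 2: 2·(21+35) − 2 = 110 → (21,110,35)

21,110,35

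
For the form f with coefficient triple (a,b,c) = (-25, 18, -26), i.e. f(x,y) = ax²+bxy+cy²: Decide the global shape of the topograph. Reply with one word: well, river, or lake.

D = b²−4ac = 18² − 4·(-25)·(-26) = -2276
D < 0 ⇒ definite ⇒ every region one sign ⇒ single well

well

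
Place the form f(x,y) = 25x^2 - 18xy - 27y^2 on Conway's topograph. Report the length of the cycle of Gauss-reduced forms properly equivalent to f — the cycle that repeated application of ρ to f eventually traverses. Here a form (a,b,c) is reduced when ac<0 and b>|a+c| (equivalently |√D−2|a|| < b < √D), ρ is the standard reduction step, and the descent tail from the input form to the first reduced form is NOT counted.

D = 3024, ⌊√D⌋ = 54
descent: ρ → (-27,18,25)  [lands on river]
river: ρ → (25,32,-20)
river: ρ → (-20,48,9)
river: ρ → (9,42,-35)
river: ρ → (-35,28,16)
river: ρ → (16,36,-27)
ρ-cycle length = 6 (tail of 1 descent step not counted)

6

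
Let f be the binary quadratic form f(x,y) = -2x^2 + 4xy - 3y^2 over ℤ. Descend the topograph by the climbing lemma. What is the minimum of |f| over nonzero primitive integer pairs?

translate: b→0 (≡-4 mod 4), so (2,-4,3)→(2,0,1)
flip: (2,0,1)→(1,0,2)
reduced (well bottom): (1,0,2) with a≤c, −a<b≤a
well minimum |f| = |-1| = 1 (negative-definite)

1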